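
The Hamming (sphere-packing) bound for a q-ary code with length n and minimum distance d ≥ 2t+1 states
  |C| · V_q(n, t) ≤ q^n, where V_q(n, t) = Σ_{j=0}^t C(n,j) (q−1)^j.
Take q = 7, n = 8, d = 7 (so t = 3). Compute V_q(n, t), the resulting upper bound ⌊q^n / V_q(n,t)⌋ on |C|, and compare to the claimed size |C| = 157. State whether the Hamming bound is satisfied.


V_q(n, t) = 13153, q^n = 5764801, Hamming bound = 438, |C| = 157 ≤ bound (satisfied).

Step 1: Compute V_q(n, t) = Σ_{j=0}^3 C(n, j) (q−1)^j.
  j = 0: C(8,0)·(6)^0 = 1·1 = 1.
  j = 1: C(8,1)·(6)^1 = 8·6 = 48.
  j = 2: C(8,2)·(6)^2 = 28·36 = 1008.
  j = 3: C(8,3)·(6)^3 = 56·216 = 12096.
  V_q(n, t) = 1 + 48 + 1008 + 12096 = 13153.
Step 2: q^n = 7^8 = 5764801.
Step 3: Hamming bound ⌊q^n / V_q(n,t)⌋ = ⌊5764801/13153⌋ = 438.
Step 4: Compare |C| = 157 to 438: satisfied.
The claimed |C| lies below the Hamming bound.


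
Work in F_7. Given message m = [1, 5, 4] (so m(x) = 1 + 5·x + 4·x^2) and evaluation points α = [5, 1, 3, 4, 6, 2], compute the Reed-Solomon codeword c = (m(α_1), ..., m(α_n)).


c = [0, 3, 3, 1, 0, 6]

Message polynomial: m(x) = 1 + 5·x + 4·x^2 (mod 7).
For each evaluation point α_i, compute m(α_i) mod 7:
  α_1 = 5: Horner steps 4 → 4 → 0, so m(5) = 0.
  α_2 = 1: Horner steps 4 → 2 → 3, so m(1) = 3.
  α_3 = 3: Horner steps 4 → 3 → 3, so m(3) = 3.
  α_4 = 4: Horner steps 4 → 0 → 1, so m(4) = 1.
  α_5 = 6: Horner steps 4 → 1 → 0, so m(6) = 0.
  α_6 = 2: Horner steps 4 → 6 → 6, so m(2) = 6.
Codeword c = [0, 3, 3, 1, 0, 6] ∈ F_7^6.


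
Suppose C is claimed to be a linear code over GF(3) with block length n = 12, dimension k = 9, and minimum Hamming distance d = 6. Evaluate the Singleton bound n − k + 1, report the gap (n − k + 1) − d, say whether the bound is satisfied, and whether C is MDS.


Singleton RHS = n − k + 1 = 4, slack = -2, bound violated (no such code; not MDS).

Singleton bound: d ≤ n − k + 1.
Here n = 12, k = 9, so n − k + 1 = 4.
Given d = 6, check d ≤ 4: NO.
Slack = (n − k + 1) − d = -2.
The slack is negative: d = 6 exceeds n − k + 1 = 4 by 2, so the Singleton bound is violated and no linear [12, 9, 6]_3 code can exist. In particular it is not MDS (MDS requires d = n − k + 1 exactly).
Description: the claimed parameters are [12, 9, 6]_3; such a code would be impossible (violates the Singleton bound).


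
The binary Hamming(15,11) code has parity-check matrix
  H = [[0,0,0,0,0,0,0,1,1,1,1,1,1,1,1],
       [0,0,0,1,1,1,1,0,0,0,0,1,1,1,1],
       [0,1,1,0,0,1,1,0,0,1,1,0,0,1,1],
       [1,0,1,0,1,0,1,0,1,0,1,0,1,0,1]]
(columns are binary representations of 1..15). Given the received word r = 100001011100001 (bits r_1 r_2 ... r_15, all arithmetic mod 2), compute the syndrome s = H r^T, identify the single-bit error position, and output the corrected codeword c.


s = (0, 0, 1, 1)^T, error position = 3, corrected codeword c = 101001011100001

Compute s = H r^T mod 2 one row at a time:
  s_1 = 1 + 1 + 1 + 0 + 0 + 0 + 0 + 1 = 4 ≡ 0 (mod 2).
  s_2 = 0 + 0 + 1 + 0 + 0 + 0 + 0 + 1 = 2 ≡ 0 (mod 2).
  s_3 = 0 + 0 + 1 + 0 + 1 + 0 + 0 + 1 = 3 ≡ 1 (mod 2).
  s_4 = 1 + 0 + 0 + 0 + 1 + 0 + 0 + 1 = 3 ≡ 1 (mod 2).
s = (0, 0, 1, 1)^T — this equals column 3 of H (binary 0011), so error is at position 3.
Correct: flip bit 3 of r = 100001011100001 to get c = 101001011100001.


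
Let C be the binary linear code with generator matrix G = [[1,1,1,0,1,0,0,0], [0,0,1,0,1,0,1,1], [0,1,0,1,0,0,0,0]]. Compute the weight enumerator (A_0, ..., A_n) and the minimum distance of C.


Weight distribution: A_0 = 1, A_2 = 1, A_4 = 5, A_6 = 1. Minimum distance d = 2.

Enumerate all 2^3 = 8 messages m ∈ F_2^3.
For each, compute codeword c = mG in F_2^8, then tally its weight.
  m = 000 → c = 00000000, weight = 0.
  m = 100 → c = 11101000, weight = 4.
  m = 010 → c = 00101011, weight = 4.
  m = 110 → c = 11000011, weight = 4.
  m = 001 → c = 01010000, weight = 2.
  m = 101 → c = 10111000, weight = 4.
  m = 011 → c = 01111011, weight = 6.
  m = 111 → c = 10010011, weight = 4.
Tally weights:
  weight 0: 1 codewords.
  weight 2: 1 codewords.
  weight 4: 5 codewords.
  weight 6: 1 codewords.
Minimum distance d = smallest w > 0 with A_w > 0 = 2.
Sanity: Σ A_w = 8 = 2^3 = 8 ✓.


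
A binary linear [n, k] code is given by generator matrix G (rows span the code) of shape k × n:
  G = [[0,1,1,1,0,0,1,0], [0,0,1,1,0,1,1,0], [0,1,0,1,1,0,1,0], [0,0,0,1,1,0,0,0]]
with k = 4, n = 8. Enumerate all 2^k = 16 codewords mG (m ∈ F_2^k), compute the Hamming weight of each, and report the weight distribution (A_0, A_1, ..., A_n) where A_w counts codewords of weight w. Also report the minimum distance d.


Weight distribution: A_0 = 1, A_2 = 6, A_4 = 9. Minimum distance d = 2.

Enumerate all 2^4 = 16 messages m ∈ F_2^4.
For each, compute codeword c = mG in F_2^8, then tally its weight.
  m = 0000 → c = 00000000, weight = 0.
  m = 1000 → c = 01110010, weight = 4.
  m = 0100 → c = 00110110, weight = 4.
  m = 1100 → c = 01000100, weight = 2.
  m = 0010 → c = 01011010, weight = 4.
  m = 1010 → c = 00101000, weight = 2.
  m = 0110 → c = 01101100, weight = 4.
  m = 1110 → c = 00011110, weight = 4.
  m = 0001 → c = 00011000, weight = 2.
  m = 1001 → c = 01101010, weight = 4.
  m = 0101 → c = 00101110, weight = 4.
  m = 1101 → c = 01011100, weight = 4.
  m = 0011 → c = 01000010, weight = 2.
  m = 1011 → c = 00110000, weight = 2.
  m = 0111 → c = 01110100, weight = 4.
  m = 1111 → c = 00000110, weight = 2.
Tally weights:
  weight 0: 1 codewords.
  weight 2: 6 codewords.
  weight 4: 9 codewords.
Minimum distance d = smallest w > 0 with A_w > 0 = 2.
Sanity: Σ A_w = 16 = 2^4 = 16 ✓.


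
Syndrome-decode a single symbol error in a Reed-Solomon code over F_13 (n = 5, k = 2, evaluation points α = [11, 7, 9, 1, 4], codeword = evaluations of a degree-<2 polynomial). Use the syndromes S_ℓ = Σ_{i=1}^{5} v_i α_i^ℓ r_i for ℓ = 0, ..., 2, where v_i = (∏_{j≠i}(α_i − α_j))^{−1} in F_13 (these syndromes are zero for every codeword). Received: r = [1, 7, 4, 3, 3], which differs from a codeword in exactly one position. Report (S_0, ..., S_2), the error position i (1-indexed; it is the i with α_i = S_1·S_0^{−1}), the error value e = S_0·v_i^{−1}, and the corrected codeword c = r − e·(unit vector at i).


S = (5, 7, 2), error at position 5, error magnitude e = 11, c = [1, 7, 4, 3, 5].

Step 1: column multipliers v_i = (∏_{j≠i}(α_i − α_j))^{−1} mod 13.
  i = 1 (α = 11): (11−7)(11−9)(11−1)(11−4) = 4·2·10·7 = 560 ≡ 1, so v_1 = 1^{−1} = 1 (mod 13).
  i = 2 (α = 7): (7−11)(7−9)(7−1)(7−4) = (−4)·(−2)·6·3 = 144 ≡ 1, so v_2 = 1^{−1} = 1 (mod 13).
  i = 3 (α = 9): (9−11)(9−7)(9−1)(9−4) = (−2)·2·8·5 = −160 ≡ 9, so v_3 = 9^{−1} = 3 (mod 13).
  i = 4 (α = 1): (1−11)(1−7)(1−9)(1−4) = (−10)·(−6)·(−8)·(−3) = 1440 ≡ 10, so v_4 = 10^{−1} = 4 (mod 13).
  i = 5 (α = 4): (4−11)(4−7)(4−9)(4−1) = (−7)·(−3)·(−5)·3 = −315 ≡ 10, so v_5 = 10^{−1} = 4 (mod 13).
  v = [1, 1, 3, 4, 4].
Step 2: syndromes of r = [1, 7, 4, 3, 3] (all sums mod 13).
  S_0 = Σ v_i r_i = 1·1 + 1·7 + 3·4 + 4·3 + 4·3 = 44 ≡ 5.
  S_1 = Σ v_i α_i r_i = 1·11·1 + 1·7·7 + 3·9·4 + 4·1·3 + 4·4·3 = 228 ≡ 7.
  α_i^2 mod 13 = [4, 10, 3, 1, 3].
  S_2 = Σ v_i α_i^2 r_i = 1·4·1 + 1·10·7 + 3·3·4 + 4·1·3 + 4·3·3 = 158 ≡ 2.
  S = (5, 7, 2) ≠ 0, so r is not a codeword (an error is present).
Step 3: locate the error. For a single error e at position i, S_ℓ = v_i·e·α_i^ℓ, so α_err = S_1/S_0.
  S_0^{−1} = 5^{−1} = 8 (mod 13), so α_err = 7·8 = 56 ≡ 4 = α_5. Error position i = 5.
  Consistency check: S_2/S_1 = 2·2 = 4 ≡ 4 = α_err ✓ (single-error assumption holds).
Step 4: error magnitude e = S_0/v_5 = S_0·∏_{j≠5}(α_5 − α_j) = 5·10 = 50 ≡ 11 (mod 13).
Step 5: correct position 5: c_5 = r_5 − e = 3 − 11 ≡ 5 (mod 13). Hence c = [1, 7, 4, 3, 5].
  Check: interpolating c through the α_i gives m(x) = 11 + 5·x (degree < 2) with m(α_i) = c_i for every i, so c is indeed a codeword.


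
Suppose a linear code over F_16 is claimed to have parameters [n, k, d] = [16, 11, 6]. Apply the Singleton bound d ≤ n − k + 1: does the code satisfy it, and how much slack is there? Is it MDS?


Singleton RHS = n − k + 1 = 6, slack = 0, bound satisfied, MDS.

Singleton bound: d ≤ n − k + 1.
Here n = 16, k = 11, so n − k + 1 = 6.
Given d = 6, check d ≤ 6: YES.
Slack = (n − k + 1) − d = 0.
The code is MDS (slack = 0).
Description: the claimed parameters are [16, 11, 6]_16; such a code would be MDS (meets Singleton bound).


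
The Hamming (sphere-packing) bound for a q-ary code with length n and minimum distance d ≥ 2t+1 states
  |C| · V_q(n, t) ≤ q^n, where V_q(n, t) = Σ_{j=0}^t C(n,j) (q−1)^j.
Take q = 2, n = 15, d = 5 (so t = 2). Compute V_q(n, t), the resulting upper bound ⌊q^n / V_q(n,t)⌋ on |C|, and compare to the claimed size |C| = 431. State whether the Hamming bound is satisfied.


V_q(n, t) = 121, q^n = 32768, Hamming bound = 270, |C| = 431 > bound (violated).

Step 1: Compute V_q(n, t) = Σ_{j=0}^2 C(n, j) (q−1)^j.
  j = 0: C(15,0)·(1)^0 = 1·1 = 1.
  j = 1: C(15,1)·(1)^1 = 15·1 = 15.
  j = 2: C(15,2)·(1)^2 = 105·1 = 105.
  V_q(n, t) = 1 + 15 + 105 = 121.
Step 2: q^n = 2^15 = 32768.
Step 3: Hamming bound ⌊q^n / V_q(n,t)⌋ = ⌊32768/121⌋ = 270.
Step 4: Compare |C| = 431 to 270: violated.
The claimed |C| lies above the Hamming bound, so no 2-ary code of length 15 with d ≥ 5 can have 431 codewords.


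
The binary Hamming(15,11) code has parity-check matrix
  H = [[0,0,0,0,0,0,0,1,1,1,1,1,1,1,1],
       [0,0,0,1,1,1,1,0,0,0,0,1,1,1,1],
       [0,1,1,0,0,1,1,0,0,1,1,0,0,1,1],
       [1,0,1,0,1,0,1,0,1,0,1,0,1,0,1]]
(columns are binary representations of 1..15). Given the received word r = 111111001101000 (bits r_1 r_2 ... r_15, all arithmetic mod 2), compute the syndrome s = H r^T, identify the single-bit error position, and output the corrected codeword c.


s = (1, 0, 0, 0)^T, error position = 8, corrected codeword c = 111111011101000

Compute s = H r^T mod 2 one row at a time:
  s_1 = 0 + 1 + 1 + 0 + 1 + 0 + 0 + 0 = 3 ≡ 1 (mod 2).
  s_2 = 1 + 1 + 1 + 0 + 1 + 0 + 0 + 0 = 4 ≡ 0 (mod 2).
  s_3 = 1 + 1 + 1 + 0 + 1 + 0 + 0 + 0 = 4 ≡ 0 (mod 2).
  s_4 = 1 + 1 + 1 + 0 + 1 + 0 + 0 + 0 = 4 ≡ 0 (mod 2).
s = (1, 0, 0, 0)^T — this equals column 8 of H (binary 1000), so error is at position 8.
Correct: flip bit 8 of r = 111111001101000 to get c = 111111011101000.


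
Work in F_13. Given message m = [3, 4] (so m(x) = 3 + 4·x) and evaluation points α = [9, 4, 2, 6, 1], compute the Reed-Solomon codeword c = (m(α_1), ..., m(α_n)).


c = [0, 6, 11, 1, 7]

Message polynomial: m(x) = 3 + 4·x (mod 13).
For each evaluation point α_i, compute m(α_i) mod 13:
  α_1 = 9: Horner steps 4 → 0, so m(9) = 0.
  α_2 = 4: Horner steps 4 → 6, so m(4) = 6.
  α_3 = 2: Horner steps 4 → 11, so m(2) = 11.
  α_4 = 6: Horner steps 4 → 1, so m(6) = 1.
  α_5 = 1: Horner steps 4 → 7, so m(1) = 7.
Codeword c = [0, 6, 11, 1, 7] ∈ F_13^5.


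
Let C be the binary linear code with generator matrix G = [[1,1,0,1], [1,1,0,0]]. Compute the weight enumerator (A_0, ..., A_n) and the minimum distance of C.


Weight distribution: A_0 = 1, A_1 = 1, A_2 = 1, A_3 = 1. Minimum distance d = 1.

Enumerate all 2^2 = 4 messages m ∈ F_2^2.
For each, compute codeword c = mG in F_2^4, then tally its weight.
  m = 00 → c = 0000, weight = 0.
  m = 10 → c = 1101, weight = 3.
  m = 01 → c = 1100, weight = 2.
  m = 11 → c = 0001, weight = 1.
Tally weights:
  weight 0: 1 codewords.
  weight 1: 1 codewords.
  weight 2: 1 codewords.
  weight 3: 1 codewords.
Minimum distance d = smallest w > 0 with A_w > 0 = 1.
Sanity: Σ A_w = 4 = 2^2 = 4 ✓.


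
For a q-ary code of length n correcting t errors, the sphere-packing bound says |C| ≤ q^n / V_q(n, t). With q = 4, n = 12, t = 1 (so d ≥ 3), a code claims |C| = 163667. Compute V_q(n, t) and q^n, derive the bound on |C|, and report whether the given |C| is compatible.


V_q(n, t) = 37, q^n = 16777216, Hamming bound = 453438, |C| = 163667 ≤ bound (satisfied).

Step 1: Compute V_q(n, t) = Σ_{j=0}^1 C(n, j) (q−1)^j.
  j = 0: C(12,0)·(3)^0 = 1·1 = 1.
  j = 1: C(12,1)·(3)^1 = 12·3 = 36.
  V_q(n, t) = 1 + 36 = 37.
Step 2: q^n = 4^12 = 16777216.
Step 3: Hamming bound ⌊q^n / V_q(n,t)⌋ = ⌊16777216/37⌋ = 453438.
Step 4: Compare |C| = 163667 to 453438: satisfied.
The claimed |C| lies below the Hamming bound.


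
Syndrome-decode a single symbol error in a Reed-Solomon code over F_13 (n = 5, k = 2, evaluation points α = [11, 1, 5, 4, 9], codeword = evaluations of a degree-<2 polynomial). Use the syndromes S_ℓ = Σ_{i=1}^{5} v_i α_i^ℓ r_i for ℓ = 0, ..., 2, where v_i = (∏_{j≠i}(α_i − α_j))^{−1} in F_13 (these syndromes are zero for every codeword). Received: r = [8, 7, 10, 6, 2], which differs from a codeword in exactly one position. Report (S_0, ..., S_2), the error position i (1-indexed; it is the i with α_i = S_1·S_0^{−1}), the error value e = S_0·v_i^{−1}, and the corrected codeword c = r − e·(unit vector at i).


S = (3, 1, 9), error at position 5, error magnitude e = 2, c = [8, 7, 10, 6, 0].

Step 1: column multipliers v_i = (∏_{j≠i}(α_i − α_j))^{−1} mod 13.
  i = 1 (α = 11): (11−1)(11−5)(11−4)(11−9) = 10·6·7·2 = 840 ≡ 8, so v_1 = 8^{−1} = 5 (mod 13).
  i = 2 (α = 1): (1−11)(1−5)(1−4)(1−9) = (−10)·(−4)·(−3)·(−8) = 960 ≡ 11, so v_2 = 11^{−1} = 6 (mod 13).
  i = 3 (α = 5): (5−11)(5−1)(5−4)(5−9) = (−6)·4·1·(−4) = 96 ≡ 5, so v_3 = 5^{−1} = 8 (mod 13).
  i = 4 (α = 4): (4−11)(4−1)(4−5)(4−9) = (−7)·3·(−1)·(−5) = −105 ≡ 12, so v_4 = 12^{−1} = 12 (mod 13).
  i = 5 (α = 9): (9−11)(9−1)(9−5)(9−4) = (−2)·8·4·5 = −320 ≡ 5, so v_5 = 5^{−1} = 8 (mod 13).
  v = [5, 6, 8, 12, 8].
Step 2: syndromes of r = [8, 7, 10, 6, 2] (all sums mod 13).
  S_0 = Σ v_i r_i = 5·8 + 6·7 + 8·10 + 12·6 + 8·2 = 250 ≡ 3.
  S_1 = Σ v_i α_i r_i = 5·11·8 + 6·1·7 + 8·5·10 + 12·4·6 + 8·9·2 = 1314 ≡ 1.
  α_i^2 mod 13 = [4, 1, 12, 3, 3].
  S_2 = Σ v_i α_i^2 r_i = 5·4·8 + 6·1·7 + 8·12·10 + 12·3·6 + 8·3·2 = 1426 ≡ 9.
  S = (3, 1, 9) ≠ 0, so r is not a codeword (an error is present).
Step 3: locate the error. For a single error e at position i, S_ℓ = v_i·e·α_i^ℓ, so α_err = S_1/S_0.
  S_0^{−1} = 3^{−1} = 9 (mod 13), so α_err = 1·9 = 9 ≡ 9 = α_5. Error position i = 5.
  Consistency check: S_2/S_1 = 9·1 = 9 ≡ 9 = α_err ✓ (single-error assumption holds).
Step 4: error magnitude e = S_0/v_5 = S_0·∏_{j≠5}(α_5 − α_j) = 3·5 = 15 ≡ 2 (mod 13).
Step 5: correct position 5: c_5 = r_5 − e = 2 − 2 ≡ 0 (mod 13). Hence c = [8, 7, 10, 6, 0].
  Check: interpolating c through the α_i gives m(x) = 3 + 4·x (degree < 2) with m(α_i) = c_i for every i, so c is indeed a codeword.


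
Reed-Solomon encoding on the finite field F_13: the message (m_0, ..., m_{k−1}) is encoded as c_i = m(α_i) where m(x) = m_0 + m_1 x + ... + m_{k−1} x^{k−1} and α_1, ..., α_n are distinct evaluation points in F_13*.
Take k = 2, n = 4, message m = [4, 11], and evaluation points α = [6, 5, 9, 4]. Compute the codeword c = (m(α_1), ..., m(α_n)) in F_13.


c = [5, 7, 12, 9]

Message polynomial: m(x) = 4 + 11·x (mod 13).
For each evaluation point α_i, compute m(α_i) mod 13:
  α_1 = 6: Horner steps 11 → 5, so m(6) = 5.
  α_2 = 5: Horner steps 11 → 7, so m(5) = 7.
  α_3 = 9: Horner steps 11 → 12, so m(9) = 12.
  α_4 = 4: Horner steps 11 → 9, so m(4) = 9.
Codeword c = [5, 7, 12, 9] ∈ F_13^4.


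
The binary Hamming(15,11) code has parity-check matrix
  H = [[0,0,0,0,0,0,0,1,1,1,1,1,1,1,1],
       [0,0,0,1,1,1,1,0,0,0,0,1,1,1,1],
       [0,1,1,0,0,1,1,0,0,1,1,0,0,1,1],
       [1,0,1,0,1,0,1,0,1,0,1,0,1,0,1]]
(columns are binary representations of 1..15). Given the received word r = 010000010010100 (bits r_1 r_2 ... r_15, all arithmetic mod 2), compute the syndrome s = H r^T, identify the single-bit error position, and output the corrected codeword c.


s = (1, 1, 0, 0)^T, error position = 12, corrected codeword c = 010000010011100

Compute s = H r^T mod 2 one row at a time:
  s_1 = 1 + 0 + 0 + 1 + 0 + 1 + 0 + 0 = 3 ≡ 1 (mod 2).
  s_2 = 0 + 0 + 0 + 0 + 0 + 1 + 0 + 0 = 1 ≡ 1 (mod 2).
  s_3 = 1 + 0 + 0 + 0 + 0 + 1 + 0 + 0 = 2 ≡ 0 (mod 2).
  s_4 = 0 + 0 + 0 + 0 + 0 + 1 + 1 + 0 = 2 ≡ 0 (mod 2).
s = (1, 1, 0, 0)^T — this equals column 12 of H (binary 1100), so error is at position 12.
Correct: flip bit 12 of r = 010000010010100 to get c = 010000010011100.


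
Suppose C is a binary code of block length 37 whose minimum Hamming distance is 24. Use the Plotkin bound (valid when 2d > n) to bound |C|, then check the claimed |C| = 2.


Plotkin bound M ≤ 4; given |C| = 2 ≤ bound (satisfied).

Check applicability: 2d = 48, n = 37.
2d − n = 11 > 0, so Plotkin applies.
Compute d/(2d−n) = 24/11 ≈ 2.1818.
⌊d/(2d−n)⌋ = 2.
Plotkin bound: M ≤ 2·2 = 4.
Given |C| = 2, check: satisfied.
This |C| is below the Plotkin bound.


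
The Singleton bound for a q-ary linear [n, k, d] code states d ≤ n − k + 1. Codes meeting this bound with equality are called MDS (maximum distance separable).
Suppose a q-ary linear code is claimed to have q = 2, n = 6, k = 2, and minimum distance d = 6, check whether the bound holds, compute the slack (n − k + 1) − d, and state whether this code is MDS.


Singleton RHS = n − k + 1 = 5, slack = -1, bound violated (no such code; not MDS).

Singleton bound: d ≤ n − k + 1.
Here n = 6, k = 2, so n − k + 1 = 5.
Given d = 6, check d ≤ 5: NO.
Slack = (n − k + 1) − d = -1.
The slack is negative: d = 6 exceeds n − k + 1 = 5 by 1, so the Singleton bound is violated and no linear [6, 2, 6]_2 code can exist. In particular it is not MDS (MDS requires d = n − k + 1 exactly).
Description: the claimed parameters are [6, 2, 6]_2; such a code would be impossible (violates the Singleton bound).


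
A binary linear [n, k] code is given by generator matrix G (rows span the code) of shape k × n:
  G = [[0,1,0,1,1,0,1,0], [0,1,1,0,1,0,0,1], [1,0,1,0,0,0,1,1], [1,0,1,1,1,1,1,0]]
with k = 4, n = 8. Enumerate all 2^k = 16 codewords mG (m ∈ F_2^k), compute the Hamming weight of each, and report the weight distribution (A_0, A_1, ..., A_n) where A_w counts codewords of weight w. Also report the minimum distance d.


Weight distribution: A_0 = 1, A_2 = 1, A_4 = 11, A_6 = 3. Minimum distance d = 2.

Enumerate all 2^4 = 16 messages m ∈ F_2^4.
For each, compute codeword c = mG in F_2^8, then tally its weight.
  m = 0000 → c = 00000000, weight = 0.
  m = 1000 → c = 01011010, weight = 4.
  m = 0100 → c = 01101001, weight = 4.
  m = 1100 → c = 00110011, weight = 4.
  m = 0010 → c = 10100011, weight = 4.
  m = 1010 → c = 11111001, weight = 6.
  m = 0110 → c = 11001010, weight = 4.
  m = 1110 → c = 10010000, weight = 2.
  m = 0001 → c = 10111110, weight = 6.
  m = 1001 → c = 11100100, weight = 4.
  m = 0101 → c = 11010111, weight = 6.
  m = 1101 → c = 10001101, weight = 4.
  m = 0011 → c = 00011101, weight = 4.
  m = 1011 → c = 01000111, weight = 4.
  m = 0111 → c = 01110100, weight = 4.
  m = 1111 → c = 00101110, weight = 4.
Tally weights:
  weight 0: 1 codewords.
  weight 2: 1 codewords.
  weight 4: 11 codewords.
  weight 6: 3 codewords.
Minimum distance d = smallest w > 0 with A_w > 0 = 2.
Sanity: Σ A_w = 16 = 2^4 = 16 ✓.


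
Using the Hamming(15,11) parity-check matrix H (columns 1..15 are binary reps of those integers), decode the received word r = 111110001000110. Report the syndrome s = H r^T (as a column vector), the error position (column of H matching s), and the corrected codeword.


s = (1, 0, 1, 1)^T, error position = 11, corrected codeword c = 111110001010110

Compute s = H r^T mod 2 one row at a time:
  s_1 = 0 + 1 + 0 + 0 + 0 + 1 + 1 + 0 = 3 ≡ 1 (mod 2).
  s_2 = 1 + 1 + 0 + 0 + 0 + 1 + 1 + 0 = 4 ≡ 0 (mod 2).
  s_3 = 1 + 1 + 0 + 0 + 0 + 0 + 1 + 0 = 3 ≡ 1 (mod 2).
  s_4 = 1 + 1 + 1 + 0 + 1 + 0 + 1 + 0 = 5 ≡ 1 (mod 2).
s = (1, 0, 1, 1)^T — this equals column 11 of H (binary 1011), so error is at position 11.
Correct: flip bit 11 of r = 111110001000110 to get c = 111110001010110.


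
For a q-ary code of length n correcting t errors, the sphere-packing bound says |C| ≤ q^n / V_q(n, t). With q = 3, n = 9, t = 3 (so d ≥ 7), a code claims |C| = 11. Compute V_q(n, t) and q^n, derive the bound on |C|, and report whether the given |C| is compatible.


V_q(n, t) = 835, q^n = 19683, Hamming bound = 23, |C| = 11 ≤ bound (satisfied).

Step 1: Compute V_q(n, t) = Σ_{j=0}^3 C(n, j) (q−1)^j.
  j = 0: C(9,0)·(2)^0 = 1·1 = 1.
  j = 1: C(9,1)·(2)^1 = 9·2 = 18.
  j = 2: C(9,2)·(2)^2 = 36·4 = 144.
  j = 3: C(9,3)·(2)^3 = 84·8 = 672.
  V_q(n, t) = 1 + 18 + 144 + 672 = 835.
Step 2: q^n = 3^9 = 19683.
Step 3: Hamming bound ⌊q^n / V_q(n,t)⌋ = ⌊19683/835⌋ = 23.
Step 4: Compare |C| = 11 to 23: satisfied.
The claimed |C| lies below the Hamming bound.


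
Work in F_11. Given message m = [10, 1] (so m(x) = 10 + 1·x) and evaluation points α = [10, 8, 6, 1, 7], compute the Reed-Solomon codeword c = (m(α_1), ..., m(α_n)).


c = [9, 7, 5, 0, 6]

Message polynomial: m(x) = 10 + 1·x (mod 11).
For each evaluation point α_i, compute m(α_i) mod 11:
  α_1 = 10: Horner steps 1 → 9, so m(10) = 9.
  α_2 = 8: Horner steps 1 → 7, so m(8) = 7.
  α_3 = 6: Horner steps 1 → 5, so m(6) = 5.
  α_4 = 1: Horner steps 1 → 0, so m(1) = 0.
  α_5 = 7: Horner steps 1 → 6, so m(7) = 6.
Codeword c = [9, 7, 5, 0, 6] ∈ F_11^5.


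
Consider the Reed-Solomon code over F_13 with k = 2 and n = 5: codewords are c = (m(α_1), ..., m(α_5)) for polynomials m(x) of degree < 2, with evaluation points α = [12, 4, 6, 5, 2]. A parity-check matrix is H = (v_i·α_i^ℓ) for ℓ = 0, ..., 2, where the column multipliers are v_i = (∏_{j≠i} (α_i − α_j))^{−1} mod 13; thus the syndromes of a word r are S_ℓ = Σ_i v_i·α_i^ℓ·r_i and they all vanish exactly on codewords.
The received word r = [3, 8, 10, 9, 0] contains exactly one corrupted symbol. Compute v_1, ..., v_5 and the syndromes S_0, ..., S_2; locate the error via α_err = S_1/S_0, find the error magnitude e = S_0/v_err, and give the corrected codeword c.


S = (12, 11, 9), error at position 5, error magnitude e = 7, c = [3, 8, 10, 9, 6].

Step 1: column multipliers v_i = (∏_{j≠i}(α_i − α_j))^{−1} mod 13.
  i = 1 (α = 12): (12−4)(12−6)(12−5)(12−2) = 8·6·7·10 = 3360 ≡ 6, so v_1 = 6^{−1} = 11 (mod 13).
  i = 2 (α = 4): (4−12)(4−6)(4−5)(4−2) = (−8)·(−2)·(−1)·2 = −32 ≡ 7, so v_2 = 7^{−1} = 2 (mod 13).
  i = 3 (α = 6): (6−12)(6−4)(6−5)(6−2) = (−6)·2·1·4 = −48 ≡ 4, so v_3 = 4^{−1} = 10 (mod 13).
  i = 4 (α = 5): (5−12)(5−4)(5−6)(5−2) = (−7)·1·(−1)·3 = 21 ≡ 8, so v_4 = 8^{−1} = 5 (mod 13).
  i = 5 (α = 2): (2−12)(2−4)(2−6)(2−5) = (−10)·(−2)·(−4)·(−3) = 240 ≡ 6, so v_5 = 6^{−1} = 11 (mod 13).
  v = [11, 2, 10, 5, 11].
Step 2: syndromes of r = [3, 8, 10, 9, 0] (all sums mod 13).
  S_0 = Σ v_i r_i = 11·3 + 2·8 + 10·10 + 5·9 + 11·0 = 194 ≡ 12.
  S_1 = Σ v_i α_i r_i = 11·12·3 + 2·4·8 + 10·6·10 + 5·5·9 + 11·2·0 = 1285 ≡ 11.
  α_i^2 mod 13 = [1, 3, 10, 12, 4].
  S_2 = Σ v_i α_i^2 r_i = 11·1·3 + 2·3·8 + 10·10·10 + 5·12·9 + 11·4·0 = 1621 ≡ 9.
  S = (12, 11, 9) ≠ 0, so r is not a codeword (an error is present).
Step 3: locate the error. For a single error e at position i, S_ℓ = v_i·e·α_i^ℓ, so α_err = S_1/S_0.
  S_0^{−1} = 12^{−1} = 12 (mod 13), so α_err = 11·12 = 132 ≡ 2 = α_5. Error position i = 5.
  Consistency check: S_2/S_1 = 9·6 = 54 ≡ 2 = α_err ✓ (single-error assumption holds).
Step 4: error magnitude e = S_0/v_5 = S_0·∏_{j≠5}(α_5 − α_j) = 12·6 = 72 ≡ 7 (mod 13).
Step 5: correct position 5: c_5 = r_5 − e = 0 − 7 ≡ 6 (mod 13). Hence c = [3, 8, 10, 9, 6].
  Check: interpolating c through the α_i gives m(x) = 4 + 1·x (degree < 2) with m(α_i) = c_i for every i, so c is indeed a codeword.


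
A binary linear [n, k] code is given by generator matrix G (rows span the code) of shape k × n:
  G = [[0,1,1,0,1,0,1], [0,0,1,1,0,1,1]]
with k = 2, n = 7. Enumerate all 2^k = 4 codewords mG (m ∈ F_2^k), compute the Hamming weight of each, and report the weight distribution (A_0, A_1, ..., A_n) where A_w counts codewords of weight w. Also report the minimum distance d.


Weight distribution: A_0 = 1, A_4 = 3. Minimum distance d = 4.

Enumerate all 2^2 = 4 messages m ∈ F_2^2.
For each, compute codeword c = mG in F_2^7, then tally its weight.
  m = 00 → c = 0000000, weight = 0.
  m = 10 → c = 0110101, weight = 4.
  m = 01 → c = 0011011, weight = 4.
  m = 11 → c = 0101110, weight = 4.
Tally weights:
  weight 0: 1 codewords.
  weight 4: 3 codewords.
Minimum distance d = smallest w > 0 with A_w > 0 = 4.
Sanity: Σ A_w = 4 = 2^2 = 4 ✓.


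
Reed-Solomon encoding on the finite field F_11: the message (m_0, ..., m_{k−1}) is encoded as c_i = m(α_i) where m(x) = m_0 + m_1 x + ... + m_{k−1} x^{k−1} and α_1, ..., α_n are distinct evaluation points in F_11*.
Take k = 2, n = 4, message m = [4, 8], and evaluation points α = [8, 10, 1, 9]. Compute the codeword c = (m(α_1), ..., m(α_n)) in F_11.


c = [2, 7, 1, 10]

Message polynomial: m(x) = 4 + 8·x (mod 11).
For each evaluation point α_i, compute m(α_i) mod 11:
  α_1 = 8: Horner steps 8 → 2, so m(8) = 2.
  α_2 = 10: Horner steps 8 → 7, so m(10) = 7.
  α_3 = 1: Horner steps 8 → 1, so m(1) = 1.
  α_4 = 9: Horner steps 8 → 10, so m(9) = 10.
Codeword c = [2, 7, 1, 10] ∈ F_11^4.


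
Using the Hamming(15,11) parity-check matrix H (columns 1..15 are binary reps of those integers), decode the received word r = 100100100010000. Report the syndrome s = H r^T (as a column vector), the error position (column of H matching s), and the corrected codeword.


s = (1, 0, 0, 1)^T, error position = 9, corrected codeword c = 100100101010000

Compute s = H r^T mod 2 one row at a time:
  s_1 = 0 + 0 + 0 + 1 + 0 + 0 + 0 + 0 = 1 ≡ 1 (mod 2).
  s_2 = 1 + 0 + 0 + 1 + 0 + 0 + 0 + 0 = 2 ≡ 0 (mod 2).
  s_3 = 0 + 0 + 0 + 1 + 0 + 1 + 0 + 0 = 2 ≡ 0 (mod 2).
  s_4 = 1 + 0 + 0 + 1 + 0 + 1 + 0 + 0 = 3 ≡ 1 (mod 2).
s = (1, 0, 0, 1)^T — this equals column 9 of H (binary 1001), so error is at position 9.
Correct: flip bit 9 of r = 100100100010000 to get c = 100100101010000.


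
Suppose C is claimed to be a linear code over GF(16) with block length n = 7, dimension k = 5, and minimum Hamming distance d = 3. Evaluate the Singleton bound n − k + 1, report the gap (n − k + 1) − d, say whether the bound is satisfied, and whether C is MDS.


Singleton RHS = n − k + 1 = 3, slack = 0, bound satisfied, MDS.

Singleton bound: d ≤ n − k + 1.
Here n = 7, k = 5, so n − k + 1 = 3.
Given d = 3, check d ≤ 3: YES.
Slack = (n − k + 1) − d = 0.
The code is MDS (slack = 0).
Description: the claimed parameters are [7, 5, 3]_16; such a code would be MDS (meets Singleton bound).


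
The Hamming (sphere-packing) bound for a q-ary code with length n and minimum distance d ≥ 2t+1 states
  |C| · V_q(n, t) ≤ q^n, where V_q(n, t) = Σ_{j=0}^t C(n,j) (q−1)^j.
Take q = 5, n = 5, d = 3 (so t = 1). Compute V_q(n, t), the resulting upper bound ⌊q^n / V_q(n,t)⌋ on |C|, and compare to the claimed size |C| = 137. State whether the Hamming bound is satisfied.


V_q(n, t) = 21, q^n = 3125, Hamming bound = 148, |C| = 137 ≤ bound (satisfied).

Step 1: Compute V_q(n, t) = Σ_{j=0}^1 C(n, j) (q−1)^j.
  j = 0: C(5,0)·(4)^0 = 1·1 = 1.
  j = 1: C(5,1)·(4)^1 = 5·4 = 20.
  V_q(n, t) = 1 + 20 = 21.
Step 2: q^n = 5^5 = 3125.
Step 3: Hamming bound ⌊q^n / V_q(n,t)⌋ = ⌊3125/21⌋ = 148.
Step 4: Compare |C| = 137 to 148: satisfied.
The claimed |C| lies below the Hamming bound.


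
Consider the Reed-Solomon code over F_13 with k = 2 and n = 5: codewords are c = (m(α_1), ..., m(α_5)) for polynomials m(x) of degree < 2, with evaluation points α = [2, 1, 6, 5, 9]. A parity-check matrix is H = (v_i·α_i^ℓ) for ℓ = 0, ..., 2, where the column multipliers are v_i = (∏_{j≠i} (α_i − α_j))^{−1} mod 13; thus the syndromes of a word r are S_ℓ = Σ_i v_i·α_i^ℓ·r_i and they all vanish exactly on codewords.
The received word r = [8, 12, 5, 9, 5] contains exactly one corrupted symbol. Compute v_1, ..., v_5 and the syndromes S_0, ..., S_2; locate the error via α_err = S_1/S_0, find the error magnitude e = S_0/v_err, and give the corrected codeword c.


S = (10, 12, 4), error at position 5, error magnitude e = 12, c = [8, 12, 5, 9, 6].

Step 1: column multipliers v_i = (∏_{j≠i}(α_i − α_j))^{−1} mod 13.
  i = 1 (α = 2): (2−1)(2−6)(2−5)(2−9) = 1·(−4)·(−3)·(−7) = −84 ≡ 7, so v_1 = 7^{−1} = 2 (mod 13).
  i = 2 (α = 1): (1−2)(1−6)(1−5)(1−9) = (−1)·(−5)·(−4)·(−8) = 160 ≡ 4, so v_2 = 4^{−1} = 10 (mod 13).
  i = 3 (α = 6): (6−2)(6−1)(6−5)(6−9) = 4·5·1·(−3) = −60 ≡ 5, so v_3 = 5^{−1} = 8 (mod 13).
  i = 4 (α = 5): (5−2)(5−1)(5−6)(5−9) = 3·4·(−1)·(−4) = 48 ≡ 9, so v_4 = 9^{−1} = 3 (mod 13).
  i = 5 (α = 9): (9−2)(9−1)(9−6)(9−5) = 7·8·3·4 = 672 ≡ 9, so v_5 = 9^{−1} = 3 (mod 13).
  v = [2, 10, 8, 3, 3].
Step 2: syndromes of r = [8, 12, 5, 9, 5] (all sums mod 13).
  S_0 = Σ v_i r_i = 2·8 + 10·12 + 8·5 + 3·9 + 3·5 = 218 ≡ 10.
  S_1 = Σ v_i α_i r_i = 2·2·8 + 10·1·12 + 8·6·5 + 3·5·9 + 3·9·5 = 662 ≡ 12.
  α_i^2 mod 13 = [4, 1, 10, 12, 3].
  S_2 = Σ v_i α_i^2 r_i = 2·4·8 + 10·1·12 + 8·10·5 + 3·12·9 + 3·3·5 = 953 ≡ 4.
  S = (10, 12, 4) ≠ 0, so r is not a codeword (an error is present).
Step 3: locate the error. For a single error e at position i, S_ℓ = v_i·e·α_i^ℓ, so α_err = S_1/S_0.
  S_0^{−1} = 10^{−1} = 4 (mod 13), so α_err = 12·4 = 48 ≡ 9 = α_5. Error position i = 5.
  Consistency check: S_2/S_1 = 4·12 = 48 ≡ 9 = α_err ✓ (single-error assumption holds).
Step 4: error magnitude e = S_0/v_5 = S_0·∏_{j≠5}(α_5 − α_j) = 10·9 = 90 ≡ 12 (mod 13).
Step 5: correct position 5: c_5 = r_5 − e = 5 − 12 ≡ 6 (mod 13). Hence c = [8, 12, 5, 9, 6].
  Check: interpolating c through the α_i gives m(x) = 3 + 9·x (degree < 2) with m(α_i) = c_i for every i, so c is indeed a codeword.


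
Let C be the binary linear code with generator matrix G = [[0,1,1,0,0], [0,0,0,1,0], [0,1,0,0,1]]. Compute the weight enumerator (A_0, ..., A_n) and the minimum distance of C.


Weight distribution: A_0 = 1, A_1 = 1, A_2 = 3, A_3 = 3. Minimum distance d = 1.

Enumerate all 2^3 = 8 messages m ∈ F_2^3.
For each, compute codeword c = mG in F_2^5, then tally its weight.
  m = 000 → c = 00000, weight = 0.
  m = 100 → c = 01100, weight = 2.
  m = 010 → c = 00010, weight = 1.
  m = 110 → c = 01110, weight = 3.
  m = 001 → c = 01001, weight = 2.
  m = 101 → c = 00101, weight = 2.
  m = 011 → c = 01011, weight = 3.
  m = 111 → c = 00111, weight = 3.
Tally weights:
  weight 0: 1 codewords.
  weight 1: 1 codewords.
  weight 2: 3 codewords.
  weight 3: 3 codewords.
Minimum distance d = smallest w > 0 with A_w > 0 = 1.
Sanity: Σ A_w = 8 = 2^3 = 8 ✓.


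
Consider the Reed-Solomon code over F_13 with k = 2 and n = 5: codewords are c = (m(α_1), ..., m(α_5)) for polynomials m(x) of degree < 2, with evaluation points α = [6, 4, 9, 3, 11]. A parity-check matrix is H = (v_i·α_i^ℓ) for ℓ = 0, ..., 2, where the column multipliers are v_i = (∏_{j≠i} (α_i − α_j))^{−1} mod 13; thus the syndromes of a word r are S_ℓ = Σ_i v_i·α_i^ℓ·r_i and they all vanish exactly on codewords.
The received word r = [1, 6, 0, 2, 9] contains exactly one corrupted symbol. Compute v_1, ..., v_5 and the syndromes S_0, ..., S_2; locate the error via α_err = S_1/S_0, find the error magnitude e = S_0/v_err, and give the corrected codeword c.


S = (1, 11, 4), error at position 5, error magnitude e = 1, c = [1, 6, 0, 2, 8].

Step 1: column multipliers v_i = (∏_{j≠i}(α_i − α_j))^{−1} mod 13.
  i = 1 (α = 6): (6−4)(6−9)(6−3)(6−11) = 2·(−3)·3·(−5) = 90 ≡ 12, so v_1 = 12^{−1} = 12 (mod 13).
  i = 2 (α = 4): (4−6)(4−9)(4−3)(4−11) = (−2)·(−5)·1·(−7) = −70 ≡ 8, so v_2 = 8^{−1} = 5 (mod 13).
  i = 3 (α = 9): (9−6)(9−4)(9−3)(9−11) = 3·5·6·(−2) = −180 ≡ 2, so v_3 = 2^{−1} = 7 (mod 13).
  i = 4 (α = 3): (3−6)(3−4)(3−9)(3−11) = (−3)·(−1)·(−6)·(−8) = 144 ≡ 1, so v_4 = 1^{−1} = 1 (mod 13).
  i = 5 (α = 11): (11−6)(11−4)(11−9)(11−3) = 5·7·2·8 = 560 ≡ 1, so v_5 = 1^{−1} = 1 (mod 13).
  v = [12, 5, 7, 1, 1].
Step 2: syndromes of r = [1, 6, 0, 2, 9] (all sums mod 13).
  S_0 = Σ v_i r_i = 12·1 + 5·6 + 7·0 + 1·2 + 1·9 = 53 ≡ 1.
  S_1 = Σ v_i α_i r_i = 12·6·1 + 5·4·6 + 7·9·0 + 1·3·2 + 1·11·9 = 297 ≡ 11.
  α_i^2 mod 13 = [10, 3, 3, 9, 4].
  S_2 = Σ v_i α_i^2 r_i = 12·10·1 + 5·3·6 + 7·3·0 + 1·9·2 + 1·4·9 = 264 ≡ 4.
  S = (1, 11, 4) ≠ 0, so r is not a codeword (an error is present).
Step 3: locate the error. For a single error e at position i, S_ℓ = v_i·e·α_i^ℓ, so α_err = S_1/S_0.
  S_0^{−1} = 1^{−1} = 1 (mod 13), so α_err = 11·1 = 11 ≡ 11 = α_5. Error position i = 5.
  Consistency check: S_2/S_1 = 4·6 = 24 ≡ 11 = α_err ✓ (single-error assumption holds).
Step 4: error magnitude e = S_0/v_5 = S_0·∏_{j≠5}(α_5 − α_j) = 1·1 = 1 ≡ 1 (mod 13).
Step 5: correct position 5: c_5 = r_5 − e = 9 − 1 ≡ 8 (mod 13). Hence c = [1, 6, 0, 2, 8].
  Check: interpolating c through the α_i gives m(x) = 3 + 4·x (degree < 2) with m(α_i) = c_i for every i, so c is indeed a codeword.


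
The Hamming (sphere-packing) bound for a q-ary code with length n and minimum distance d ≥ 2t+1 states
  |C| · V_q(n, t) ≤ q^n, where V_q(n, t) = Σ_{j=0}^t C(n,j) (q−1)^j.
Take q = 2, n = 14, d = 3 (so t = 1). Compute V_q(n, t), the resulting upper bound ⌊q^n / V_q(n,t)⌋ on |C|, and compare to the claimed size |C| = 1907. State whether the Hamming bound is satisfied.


V_q(n, t) = 15, q^n = 16384, Hamming bound = 1092, |C| = 1907 > bound (violated).

Step 1: Compute V_q(n, t) = Σ_{j=0}^1 C(n, j) (q−1)^j.
  j = 0: C(14,0)·(1)^0 = 1·1 = 1.
  j = 1: C(14,1)·(1)^1 = 14·1 = 14.
  V_q(n, t) = 1 + 14 = 15.
Step 2: q^n = 2^14 = 16384.
Step 3: Hamming bound ⌊q^n / V_q(n,t)⌋ = ⌊16384/15⌋ = 1092.
Step 4: Compare |C| = 1907 to 1092: violated.
The claimed |C| lies above the Hamming bound, so no 2-ary code of length 14 with d ≥ 3 can have 1907 codewords.


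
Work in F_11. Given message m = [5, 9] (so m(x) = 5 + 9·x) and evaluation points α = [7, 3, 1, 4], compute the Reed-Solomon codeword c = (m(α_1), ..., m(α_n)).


c = [2, 10, 3, 8]

Message polynomial: m(x) = 5 + 9·x (mod 11).
For each evaluation point α_i, compute m(α_i) mod 11:
  α_1 = 7: Horner steps 9 → 2, so m(7) = 2.
  α_2 = 3: Horner steps 9 → 10, so m(3) = 10.
  α_3 = 1: Horner steps 9 → 3, so m(1) = 3.
  α_4 = 4: Horner steps 9 → 8, so m(4) = 8.
Codeword c = [2, 10, 3, 8] ∈ F_11^4.


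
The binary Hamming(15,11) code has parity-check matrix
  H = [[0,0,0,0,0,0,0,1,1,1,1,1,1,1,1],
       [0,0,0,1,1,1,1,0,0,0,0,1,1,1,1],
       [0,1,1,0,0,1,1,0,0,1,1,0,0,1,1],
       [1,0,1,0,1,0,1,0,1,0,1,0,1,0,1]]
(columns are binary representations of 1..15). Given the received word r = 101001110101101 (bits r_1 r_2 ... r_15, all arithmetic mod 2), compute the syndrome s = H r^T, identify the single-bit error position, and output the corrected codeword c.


s = (1, 1, 1, 1)^T, error position = 15, corrected codeword c = 101001110101100

Compute s = H r^T mod 2 one row at a time:
  s_1 = 1 + 0 + 1 + 0 + 1 + 1 + 0 + 1 = 5 ≡ 1 (mod 2).
  s_2 = 0 + 0 + 1 + 1 + 1 + 1 + 0 + 1 = 5 ≡ 1 (mod 2).
  s_3 = 0 + 1 + 1 + 1 + 1 + 0 + 0 + 1 = 5 ≡ 1 (mod 2).
  s_4 = 1 + 1 + 0 + 1 + 0 + 0 + 1 + 1 = 5 ≡ 1 (mod 2).
s = (1, 1, 1, 1)^T — this equals column 15 of H (binary 1111), so error is at position 15.
Correct: flip bit 15 of r = 101001110101101 to get c = 101001110101100.


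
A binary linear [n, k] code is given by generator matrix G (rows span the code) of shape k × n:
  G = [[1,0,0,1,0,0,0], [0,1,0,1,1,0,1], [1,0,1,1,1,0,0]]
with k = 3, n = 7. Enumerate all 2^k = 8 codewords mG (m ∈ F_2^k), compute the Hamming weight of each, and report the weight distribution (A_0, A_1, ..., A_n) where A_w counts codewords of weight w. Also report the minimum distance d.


Weight distribution: A_0 = 1, A_2 = 2, A_4 = 5. Minimum distance d = 2.

Enumerate all 2^3 = 8 messages m ∈ F_2^3.
For each, compute codeword c = mG in F_2^7, then tally its weight.
  m = 000 → c = 0000000, weight = 0.
  m = 100 → c = 1001000, weight = 2.
  m = 010 → c = 0101101, weight = 4.
  m = 110 → c = 1100101, weight = 4.
  m = 001 → c = 1011100, weight = 4.
  m = 101 → c = 0010100, weight = 2.
  m = 011 → c = 1110001, weight = 4.
  m = 111 → c = 0111001, weight = 4.
Tally weights:
  weight 0: 1 codewords.
  weight 2: 2 codewords.
  weight 4: 5 codewords.
Minimum distance d = smallest w > 0 with A_w > 0 = 2.
Sanity: Σ A_w = 8 = 2^3 = 8 ✓.


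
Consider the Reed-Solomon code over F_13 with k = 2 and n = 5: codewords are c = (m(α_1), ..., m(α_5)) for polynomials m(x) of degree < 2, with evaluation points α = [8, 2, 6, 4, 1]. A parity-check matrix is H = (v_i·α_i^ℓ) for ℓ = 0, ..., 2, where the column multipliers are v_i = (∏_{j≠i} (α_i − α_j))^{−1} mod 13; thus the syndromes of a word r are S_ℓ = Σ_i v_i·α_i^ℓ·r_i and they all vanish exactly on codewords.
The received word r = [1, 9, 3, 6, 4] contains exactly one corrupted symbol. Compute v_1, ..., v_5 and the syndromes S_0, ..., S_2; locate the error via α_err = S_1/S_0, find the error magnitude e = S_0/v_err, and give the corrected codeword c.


S = (6, 9, 7), error at position 1, error magnitude e = 1, c = [0, 9, 3, 6, 4].

Step 1: column multipliers v_i = (∏_{j≠i}(α_i − α_j))^{−1} mod 13.
  i = 1 (α = 8): (8−2)(8−6)(8−4)(8−1) = 6·2·4·7 = 336 ≡ 11, so v_1 = 11^{−1} = 6 (mod 13).
  i = 2 (α = 2): (2−8)(2−6)(2−4)(2−1) = (−6)·(−4)·(−2)·1 = −48 ≡ 4, so v_2 = 4^{−1} = 10 (mod 13).
  i = 3 (α = 6): (6−8)(6−2)(6−4)(6−1) = (−2)·4·2·5 = −80 ≡ 11, so v_3 = 11^{−1} = 6 (mod 13).
  i = 4 (α = 4): (4−8)(4−2)(4−6)(4−1) = (−4)·2·(−2)·3 = 48 ≡ 9, so v_4 = 9^{−1} = 3 (mod 13).
  i = 5 (α = 1): (1−8)(1−2)(1−6)(1−4) = (−7)·(−1)·(−5)·(−3) = 105 ≡ 1, so v_5 = 1^{−1} = 1 (mod 13).
  v = [6, 10, 6, 3, 1].
Step 2: syndromes of r = [1, 9, 3, 6, 4] (all sums mod 13).
  S_0 = Σ v_i r_i = 6·1 + 10·9 + 6·3 + 3·6 + 1·4 = 136 ≡ 6.
  S_1 = Σ v_i α_i r_i = 6·8·1 + 10·2·9 + 6·6·3 + 3·4·6 + 1·1·4 = 412 ≡ 9.
  α_i^2 mod 13 = [12, 4, 10, 3, 1].
  S_2 = Σ v_i α_i^2 r_i = 6·12·1 + 10·4·9 + 6·10·3 + 3·3·6 + 1·1·4 = 670 ≡ 7.
  S = (6, 9, 7) ≠ 0, so r is not a codeword (an error is present).
Step 3: locate the error. For a single error e at position i, S_ℓ = v_i·e·α_i^ℓ, so α_err = S_1/S_0.
  S_0^{−1} = 6^{−1} = 11 (mod 13), so α_err = 9·11 = 99 ≡ 8 = α_1. Error position i = 1.
  Consistency check: S_2/S_1 = 7·3 = 21 ≡ 8 = α_err ✓ (single-error assumption holds).
Step 4: error magnitude e = S_0/v_1 = S_0·∏_{j≠1}(α_1 − α_j) = 6·11 = 66 ≡ 1 (mod 13).
Step 5: correct position 1: c_1 = r_1 − e = 1 − 1 ≡ 0 (mod 13). Hence c = [0, 9, 3, 6, 4].
  Check: interpolating c through the α_i gives m(x) = 12 + 5·x (degree < 2) with m(α_i) = c_i for every i, so c is indeed a codeword.


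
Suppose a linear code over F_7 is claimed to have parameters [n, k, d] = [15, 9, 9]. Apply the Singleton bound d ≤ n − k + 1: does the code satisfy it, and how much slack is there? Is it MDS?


Singleton RHS = n − k + 1 = 7, slack = -2, bound violated (no such code; not MDS).

Singleton bound: d ≤ n − k + 1.
Here n = 15, k = 9, so n − k + 1 = 7.
Given d = 9, check d ≤ 7: NO.
Slack = (n − k + 1) − d = -2.
The slack is negative: d = 9 exceeds n − k + 1 = 7 by 2, so the Singleton bound is violated and no linear [15, 9, 9]_7 code can exist. In particular it is not MDS (MDS requires d = n − k + 1 exactly).
Description: the claimed parameters are [15, 9, 9]_7; such a code would be impossible (violates the Singleton bound).
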